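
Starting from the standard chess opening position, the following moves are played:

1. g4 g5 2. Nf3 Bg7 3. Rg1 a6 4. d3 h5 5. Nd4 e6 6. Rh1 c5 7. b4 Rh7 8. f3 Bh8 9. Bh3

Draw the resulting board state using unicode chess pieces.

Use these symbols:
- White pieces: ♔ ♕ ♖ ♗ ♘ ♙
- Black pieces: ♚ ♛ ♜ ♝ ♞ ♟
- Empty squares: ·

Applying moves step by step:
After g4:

♜ ♞ ♝ ♛ ♚ ♝ ♞ ♜
♟ ♟ ♟ ♟ ♟ ♟ ♟ ♟
· · · · · · · ·
· · · · · · · ·
· · · · · · ♙ ·
· · · · · · · ·
♙ ♙ ♙ ♙ ♙ ♙ · ♙
♖ ♘ ♗ ♕ ♔ ♗ ♘ ♖


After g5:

♜ ♞ ♝ ♛ ♚ ♝ ♞ ♜
♟ ♟ ♟ ♟ ♟ ♟ · ♟
· · · · · · · ·
· · · · · · ♟ ·
· · · · · · ♙ ·
· · · · · · · ·
♙ ♙ ♙ ♙ ♙ ♙ · ♙
♖ ♘ ♗ ♕ ♔ ♗ ♘ ♖


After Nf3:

♜ ♞ ♝ ♛ ♚ ♝ ♞ ♜
♟ ♟ ♟ ♟ ♟ ♟ · ♟
· · · · · · · ·
· · · · · · ♟ ·
· · · · · · ♙ ·
· · · · · ♘ · ·
♙ ♙ ♙ ♙ ♙ ♙ · ♙
♖ ♘ ♗ ♕ ♔ ♗ · ♖


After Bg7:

♜ ♞ ♝ ♛ ♚ · ♞ ♜
♟ ♟ ♟ ♟ ♟ ♟ ♝ ♟
· · · · · · · ·
· · · · · · ♟ ·
· · · · · · ♙ ·
· · · · · ♘ · ·
♙ ♙ ♙ ♙ ♙ ♙ · ♙
♖ ♘ ♗ ♕ ♔ ♗ · ♖


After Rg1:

♜ ♞ ♝ ♛ ♚ · ♞ ♜
♟ ♟ ♟ ♟ ♟ ♟ ♝ ♟
· · · · · · · ·
· · · · · · ♟ ·
· · · · · · ♙ ·
· · · · · ♘ · ·
♙ ♙ ♙ ♙ ♙ ♙ · ♙
♖ ♘ ♗ ♕ ♔ ♗ ♖ ·


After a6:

♜ ♞ ♝ ♛ ♚ · ♞ ♜
· ♟ ♟ ♟ ♟ ♟ ♝ ♟
♟ · · · · · · ·
· · · · · · ♟ ·
· · · · · · ♙ ·
· · · · · ♘ · ·
♙ ♙ ♙ ♙ ♙ ♙ · ♙
♖ ♘ ♗ ♕ ♔ ♗ ♖ ·


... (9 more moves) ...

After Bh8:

♜ ♞ ♝ ♛ ♚ · ♞ ♝
· ♟ · ♟ · ♟ · ♜
♟ · · · ♟ · · ·
· · ♟ · · · ♟ ♟
· ♙ · ♘ · · ♙ ·
· · · ♙ · ♙ · ·
♙ · ♙ · ♙ · · ♙
♖ ♘ ♗ ♕ ♔ ♗ · ♖


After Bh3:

♜ ♞ ♝ ♛ ♚ · ♞ ♝
· ♟ · ♟ · ♟ · ♜
♟ · · · ♟ · · ·
· · ♟ · · · ♟ ♟
· ♙ · ♘ · · ♙ ·
· · · ♙ · ♙ · ♗
♙ · ♙ · ♙ · · ♙
♖ ♘ ♗ ♕ ♔ · · ♖



  a b c d e f g h
  ─────────────────
8│♜ ♞ ♝ ♛ ♚ · ♞ ♝│8
7│· ♟ · ♟ · ♟ · ♜│7
6│♟ · · · ♟ · · ·│6
5│· · ♟ · · · ♟ ♟│5
4│· ♙ · ♘ · · ♙ ·│4
3│· · · ♙ · ♙ · ♗│3
2│♙ · ♙ · ♙ · · ♙│2
1│♖ ♘ ♗ ♕ ♔ · · ♖│1
  ─────────────────
  a b c d e f g h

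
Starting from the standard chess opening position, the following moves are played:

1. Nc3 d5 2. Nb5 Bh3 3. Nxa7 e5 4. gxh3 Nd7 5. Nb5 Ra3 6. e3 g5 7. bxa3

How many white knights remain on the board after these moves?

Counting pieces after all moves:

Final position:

  a b c d e f g h
  ─────────────────
8│· · · ♛ ♚ ♝ ♞ ♜│8
7│· ♟ ♟ ♞ · ♟ · ♟│7
6│· · · · · · · ·│6
5│· ♘ · ♟ ♟ · ♟ ·│5
4│· · · · · · · ·│4
3│♙ · · · ♙ · · ♙│3
2│♙ · ♙ ♙ · ♙ · ♙│2
1│♖ · ♗ ♕ ♔ ♗ ♘ ♖│1
  ─────────────────
  a b c d e f g h


2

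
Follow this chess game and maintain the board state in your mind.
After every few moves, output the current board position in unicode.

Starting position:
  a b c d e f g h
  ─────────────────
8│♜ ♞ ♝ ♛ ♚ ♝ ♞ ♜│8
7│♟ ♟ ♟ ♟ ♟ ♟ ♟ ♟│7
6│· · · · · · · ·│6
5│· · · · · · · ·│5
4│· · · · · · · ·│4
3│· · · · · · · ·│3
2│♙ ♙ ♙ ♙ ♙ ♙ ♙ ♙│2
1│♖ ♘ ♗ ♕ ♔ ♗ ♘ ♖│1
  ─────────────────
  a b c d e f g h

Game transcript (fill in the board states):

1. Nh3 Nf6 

  a b c d e f g h
  ─────────────────
8│♜ ♞ ♝ ♛ ♚ ♝ · ♜│8
7│♟ ♟ ♟ ♟ ♟ ♟ ♟ ♟│7
6│· · · · · ♞ · ·│6
5│· · · · · · · ·│5
4│· · · · · · · ·│4
3│· · · · · · · ♘│3
2│♙ ♙ ♙ ♙ ♙ ♙ ♙ ♙│2
1│♖ ♘ ♗ ♕ ♔ ♗ · ♖│1
  ─────────────────
  a b c d e f g h

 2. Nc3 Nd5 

  a b c d e f g h
  ─────────────────
8│♜ ♞ ♝ ♛ ♚ ♝ · ♜│8
7│♟ ♟ ♟ ♟ ♟ ♟ ♟ ♟│7
6│· · · · · · · ·│6
5│· · · ♞ · · · ·│5
4│· · · · · · · ·│4
3│· · ♘ · · · · ♘│3
2│♙ ♙ ♙ ♙ ♙ ♙ ♙ ♙│2
1│♖ · ♗ ♕ ♔ ♗ · ♖│1
  ─────────────────
  a b c d e f g h

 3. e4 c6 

  a b c d e f g h
  ─────────────────
8│♜ ♞ ♝ ♛ ♚ ♝ · ♜│8
7│♟ ♟ · ♟ ♟ ♟ ♟ ♟│7
6│· · ♟ · · · · ·│6
5│· · · ♞ · · · ·│5
4│· · · · ♙ · · ·│4
3│· · ♘ · · · · ♘│3
2│♙ ♙ ♙ ♙ · ♙ ♙ ♙│2
1│♖ · ♗ ♕ ♔ ♗ · ♖│1
  ─────────────────
  a b c d e f g h

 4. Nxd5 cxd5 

  a b c d e f g h
  ─────────────────
8│♜ ♞ ♝ ♛ ♚ ♝ · ♜│8
7│♟ ♟ · ♟ ♟ ♟ ♟ ♟│7
6│· · · · · · · ·│6
5│· · · ♟ · · · ·│5
4│· · · · ♙ · · ·│4
3│· · · · · · · ♘│3
2│♙ ♙ ♙ ♙ · ♙ ♙ ♙│2
1│♖ · ♗ ♕ ♔ ♗ · ♖│1
  ─────────────────
  a b c d e f g h

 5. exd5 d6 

  a b c d e f g h
  ─────────────────
8│♜ ♞ ♝ ♛ ♚ ♝ · ♜│8
7│♟ ♟ · · ♟ ♟ ♟ ♟│7
6│· · · ♟ · · · ·│6
5│· · · ♙ · · · ·│5
4│· · · · · · · ·│4
3│· · · · · · · ♘│3
2│♙ ♙ ♙ ♙ · ♙ ♙ ♙│2
1│♖ · ♗ ♕ ♔ ♗ · ♖│1
  ─────────────────
  a b c d e f g h



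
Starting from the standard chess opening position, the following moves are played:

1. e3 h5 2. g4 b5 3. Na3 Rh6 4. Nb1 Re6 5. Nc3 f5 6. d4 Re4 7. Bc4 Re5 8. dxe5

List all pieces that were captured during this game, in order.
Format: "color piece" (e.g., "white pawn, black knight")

Tracking captures:
  dxe5: captured black rook

black rook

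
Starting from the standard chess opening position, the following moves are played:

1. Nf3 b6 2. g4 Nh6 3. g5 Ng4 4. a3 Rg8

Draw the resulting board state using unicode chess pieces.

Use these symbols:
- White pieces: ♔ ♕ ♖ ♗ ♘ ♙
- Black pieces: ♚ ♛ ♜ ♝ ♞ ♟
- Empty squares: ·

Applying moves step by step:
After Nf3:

♜ ♞ ♝ ♛ ♚ ♝ ♞ ♜
♟ ♟ ♟ ♟ ♟ ♟ ♟ ♟
· · · · · · · ·
· · · · · · · ·
· · · · · · · ·
· · · · · ♘ · ·
♙ ♙ ♙ ♙ ♙ ♙ ♙ ♙
♖ ♘ ♗ ♕ ♔ ♗ · ♖


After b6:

♜ ♞ ♝ ♛ ♚ ♝ ♞ ♜
♟ · ♟ ♟ ♟ ♟ ♟ ♟
· ♟ · · · · · ·
· · · · · · · ·
· · · · · · · ·
· · · · · ♘ · ·
♙ ♙ ♙ ♙ ♙ ♙ ♙ ♙
♖ ♘ ♗ ♕ ♔ ♗ · ♖


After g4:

♜ ♞ ♝ ♛ ♚ ♝ ♞ ♜
♟ · ♟ ♟ ♟ ♟ ♟ ♟
· ♟ · · · · · ·
· · · · · · · ·
· · · · · · ♙ ·
· · · · · ♘ · ·
♙ ♙ ♙ ♙ ♙ ♙ · ♙
♖ ♘ ♗ ♕ ♔ ♗ · ♖


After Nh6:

♜ ♞ ♝ ♛ ♚ ♝ · ♜
♟ · ♟ ♟ ♟ ♟ ♟ ♟
· ♟ · · · · · ♞
· · · · · · · ·
· · · · · · ♙ ·
· · · · · ♘ · ·
♙ ♙ ♙ ♙ ♙ ♙ · ♙
♖ ♘ ♗ ♕ ♔ ♗ · ♖


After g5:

♜ ♞ ♝ ♛ ♚ ♝ · ♜
♟ · ♟ ♟ ♟ ♟ ♟ ♟
· ♟ · · · · · ♞
· · · · · · ♙ ·
· · · · · · · ·
· · · · · ♘ · ·
♙ ♙ ♙ ♙ ♙ ♙ · ♙
♖ ♘ ♗ ♕ ♔ ♗ · ♖


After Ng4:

♜ ♞ ♝ ♛ ♚ ♝ · ♜
♟ · ♟ ♟ ♟ ♟ ♟ ♟
· ♟ · · · · · ·
· · · · · · ♙ ·
· · · · · · ♞ ·
· · · · · ♘ · ·
♙ ♙ ♙ ♙ ♙ ♙ · ♙
♖ ♘ ♗ ♕ ♔ ♗ · ♖


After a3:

♜ ♞ ♝ ♛ ♚ ♝ · ♜
♟ · ♟ ♟ ♟ ♟ ♟ ♟
· ♟ · · · · · ·
· · · · · · ♙ ·
· · · · · · ♞ ·
♙ · · · · ♘ · ·
· ♙ ♙ ♙ ♙ ♙ · ♙
♖ ♘ ♗ ♕ ♔ ♗ · ♖


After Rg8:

♜ ♞ ♝ ♛ ♚ ♝ ♜ ·
♟ · ♟ ♟ ♟ ♟ ♟ ♟
· ♟ · · · · · ·
· · · · · · ♙ ·
· · · · · · ♞ ·
♙ · · · · ♘ · ·
· ♙ ♙ ♙ ♙ ♙ · ♙
♖ ♘ ♗ ♕ ♔ ♗ · ♖



  a b c d e f g h
  ─────────────────
8│♜ ♞ ♝ ♛ ♚ ♝ ♜ ·│8
7│♟ · ♟ ♟ ♟ ♟ ♟ ♟│7
6│· ♟ · · · · · ·│6
5│· · · · · · ♙ ·│5
4│· · · · · · ♞ ·│4
3│♙ · · · · ♘ · ·│3
2│· ♙ ♙ ♙ ♙ ♙ · ♙│2
1│♖ ♘ ♗ ♕ ♔ ♗ · ♖│1
  ─────────────────
  a b c d e f g h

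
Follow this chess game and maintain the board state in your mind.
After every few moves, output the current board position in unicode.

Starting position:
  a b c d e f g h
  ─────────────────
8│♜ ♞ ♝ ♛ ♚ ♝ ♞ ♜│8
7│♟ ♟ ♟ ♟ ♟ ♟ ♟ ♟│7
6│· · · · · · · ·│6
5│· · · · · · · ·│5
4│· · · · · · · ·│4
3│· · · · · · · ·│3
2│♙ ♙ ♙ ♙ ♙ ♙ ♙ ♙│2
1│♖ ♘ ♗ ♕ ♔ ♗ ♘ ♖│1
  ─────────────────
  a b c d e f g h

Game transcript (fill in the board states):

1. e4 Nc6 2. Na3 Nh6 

  a b c d e f g h
  ─────────────────
8│♜ · ♝ ♛ ♚ ♝ · ♜│8
7│♟ ♟ ♟ ♟ ♟ ♟ ♟ ♟│7
6│· · ♞ · · · · ♞│6
5│· · · · · · · ·│5
4│· · · · ♙ · · ·│4
3│♘ · · · · · · ·│3
2│♙ ♙ ♙ ♙ · ♙ ♙ ♙│2
1│♖ · ♗ ♕ ♔ ♗ ♘ ♖│1
  ─────────────────
  a b c d e f g h

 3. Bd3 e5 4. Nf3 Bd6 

  a b c d e f g h
  ─────────────────
8│♜ · ♝ ♛ ♚ · · ♜│8
7│♟ ♟ ♟ ♟ · ♟ ♟ ♟│7
6│· · ♞ ♝ · · · ♞│6
5│· · · · ♟ · · ·│5
4│· · · · ♙ · · ·│4
3│♘ · · ♗ · ♘ · ·│3
2│♙ ♙ ♙ ♙ · ♙ ♙ ♙│2
1│♖ · ♗ ♕ ♔ · · ♖│1
  ─────────────────
  a b c d e f g h

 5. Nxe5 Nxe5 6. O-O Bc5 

  a b c d e f g h
  ─────────────────
8│♜ · ♝ ♛ ♚ · · ♜│8
7│♟ ♟ ♟ ♟ · ♟ ♟ ♟│7
6│· · · · · · · ♞│6
5│· · ♝ · ♞ · · ·│5
4│· · · · ♙ · · ·│4
3│♘ · · ♗ · · · ·│3
2│♙ ♙ ♙ ♙ · ♙ ♙ ♙│2
1│♖ · ♗ ♕ · ♖ ♔ ·│1
  ─────────────────
  a b c d e f g h

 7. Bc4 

  a b c d e f g h
  ─────────────────
8│♜ · ♝ ♛ ♚ · · ♜│8
7│♟ ♟ ♟ ♟ · ♟ ♟ ♟│7
6│· · · · · · · ♞│6
5│· · ♝ · ♞ · · ·│5
4│· · ♗ · ♙ · · ·│4
3│♘ · · · · · · ·│3
2│♙ ♙ ♙ ♙ · ♙ ♙ ♙│2
1│♖ · ♗ ♕ · ♖ ♔ ·│1
  ─────────────────
  a b c d e f g h


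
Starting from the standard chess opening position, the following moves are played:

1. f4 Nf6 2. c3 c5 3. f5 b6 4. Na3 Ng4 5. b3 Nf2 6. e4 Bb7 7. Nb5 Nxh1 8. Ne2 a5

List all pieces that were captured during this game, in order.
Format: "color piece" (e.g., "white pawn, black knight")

Tracking captures:
  Nxh1: captured white rook

white rook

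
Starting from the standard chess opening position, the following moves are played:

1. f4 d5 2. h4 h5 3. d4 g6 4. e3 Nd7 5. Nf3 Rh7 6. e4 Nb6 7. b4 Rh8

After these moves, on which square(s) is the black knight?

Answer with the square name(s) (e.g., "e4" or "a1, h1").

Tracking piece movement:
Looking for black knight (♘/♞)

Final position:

  a b c d e f g h
  ─────────────────
8│♜ · ♝ ♛ ♚ ♝ ♞ ♜│8
7│♟ ♟ ♟ · ♟ ♟ · ·│7
6│· ♞ · · · · ♟ ·│6
5│· · · ♟ · · · ♟│5
4│· ♙ · ♙ ♙ ♙ · ♙│4
3│· · · · · ♘ · ·│3
2│♙ · ♙ · · · ♙ ·│2
1│♖ ♘ ♗ ♕ ♔ ♗ · ♖│1
  ─────────────────
  a b c d e f g h


b6, g8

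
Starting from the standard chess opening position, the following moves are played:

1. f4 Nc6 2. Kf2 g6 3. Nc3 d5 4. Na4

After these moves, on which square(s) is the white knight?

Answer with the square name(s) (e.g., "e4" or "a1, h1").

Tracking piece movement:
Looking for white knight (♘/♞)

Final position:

  a b c d e f g h
  ─────────────────
8│♜ · ♝ ♛ ♚ ♝ ♞ ♜│8
7│♟ ♟ ♟ · ♟ ♟ · ♟│7
6│· · ♞ · · · ♟ ·│6
5│· · · ♟ · · · ·│5
4│♘ · · · · ♙ · ·│4
3│· · · · · · · ·│3
2│♙ ♙ ♙ ♙ ♙ ♔ ♙ ♙│2
1│♖ · ♗ ♕ · ♗ ♘ ♖│1
  ─────────────────
  a b c d e f g h


a4, g1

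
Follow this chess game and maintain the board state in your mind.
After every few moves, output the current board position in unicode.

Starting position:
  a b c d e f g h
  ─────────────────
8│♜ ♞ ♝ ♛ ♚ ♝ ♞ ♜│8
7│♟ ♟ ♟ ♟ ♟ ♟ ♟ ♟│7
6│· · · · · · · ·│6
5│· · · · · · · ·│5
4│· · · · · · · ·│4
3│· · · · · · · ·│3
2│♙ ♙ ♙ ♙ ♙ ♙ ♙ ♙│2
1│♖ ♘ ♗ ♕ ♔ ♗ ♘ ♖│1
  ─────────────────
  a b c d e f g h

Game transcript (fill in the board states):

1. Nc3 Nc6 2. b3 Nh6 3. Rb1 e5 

  a b c d e f g h
  ─────────────────
8│♜ · ♝ ♛ ♚ ♝ · ♜│8
7│♟ ♟ ♟ ♟ · ♟ ♟ ♟│7
6│· · ♞ · · · · ♞│6
5│· · · · ♟ · · ·│5
4│· · · · · · · ·│4
3│· ♙ ♘ · · · · ·│3
2│♙ · ♙ ♙ ♙ ♙ ♙ ♙│2
1│· ♖ ♗ ♕ ♔ ♗ ♘ ♖│1
  ─────────────────
  a b c d e f g h

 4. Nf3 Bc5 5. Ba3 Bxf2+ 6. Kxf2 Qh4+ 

  a b c d e f g h
  ─────────────────
8│♜ · ♝ · ♚ · · ♜│8
7│♟ ♟ ♟ ♟ · ♟ ♟ ♟│7
6│· · ♞ · · · · ♞│6
5│· · · · ♟ · · ·│5
4│· · · · · · · ♛│4
3│♗ ♙ ♘ · · ♘ · ·│3
2│♙ · ♙ ♙ ♙ ♔ ♙ ♙│2
1│· ♖ · ♕ · ♗ · ♖│1
  ─────────────────
  a b c d e f g h

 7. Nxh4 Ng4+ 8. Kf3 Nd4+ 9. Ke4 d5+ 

  a b c d e f g h
  ─────────────────
8│♜ · ♝ · ♚ · · ♜│8
7│♟ ♟ ♟ · · ♟ ♟ ♟│7
6│· · · · · · · ·│6
5│· · · ♟ ♟ · · ·│5
4│· · · ♞ ♔ · ♞ ♘│4
3│♗ ♙ ♘ · · · · ·│3
2│♙ · ♙ ♙ ♙ · ♙ ♙│2
1│· ♖ · ♕ · ♗ · ♖│1
  ─────────────────
  a b c d e f g h

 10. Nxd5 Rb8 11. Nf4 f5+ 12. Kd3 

  a b c d e f g h
  ─────────────────
8│· ♜ ♝ · ♚ · · ♜│8
7│♟ ♟ ♟ · · · ♟ ♟│7
6│· · · · · · · ·│6
5│· · · · ♟ ♟ · ·│5
4│· · · ♞ · ♘ ♞ ♘│4
3│♗ ♙ · ♔ · · · ·│3
2│♙ · ♙ ♙ ♙ · ♙ ♙│2
1│· ♖ · ♕ · ♗ · ♖│1
  ─────────────────
  a b c d e f g h


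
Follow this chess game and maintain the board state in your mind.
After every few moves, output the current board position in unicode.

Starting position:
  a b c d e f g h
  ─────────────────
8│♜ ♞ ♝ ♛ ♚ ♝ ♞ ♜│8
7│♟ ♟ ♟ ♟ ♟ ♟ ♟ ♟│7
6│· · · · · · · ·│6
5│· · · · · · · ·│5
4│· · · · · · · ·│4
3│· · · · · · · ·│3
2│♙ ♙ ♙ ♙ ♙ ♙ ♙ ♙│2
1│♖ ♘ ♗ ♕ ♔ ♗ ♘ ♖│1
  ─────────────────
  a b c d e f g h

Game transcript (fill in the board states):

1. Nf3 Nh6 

  a b c d e f g h
  ─────────────────
8│♜ ♞ ♝ ♛ ♚ ♝ · ♜│8
7│♟ ♟ ♟ ♟ ♟ ♟ ♟ ♟│7
6│· · · · · · · ♞│6
5│· · · · · · · ·│5
4│· · · · · · · ·│4
3│· · · · · ♘ · ·│3
2│♙ ♙ ♙ ♙ ♙ ♙ ♙ ♙│2
1│♖ ♘ ♗ ♕ ♔ ♗ · ♖│1
  ─────────────────
  a b c d e f g h

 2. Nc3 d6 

  a b c d e f g h
  ─────────────────
8│♜ ♞ ♝ ♛ ♚ ♝ · ♜│8
7│♟ ♟ ♟ · ♟ ♟ ♟ ♟│7
6│· · · ♟ · · · ♞│6
5│· · · · · · · ·│5
4│· · · · · · · ·│4
3│· · ♘ · · ♘ · ·│3
2│♙ ♙ ♙ ♙ ♙ ♙ ♙ ♙│2
1│♖ · ♗ ♕ ♔ ♗ · ♖│1
  ─────────────────
  a b c d e f g h

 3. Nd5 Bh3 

  a b c d e f g h
  ─────────────────
8│♜ ♞ · ♛ ♚ ♝ · ♜│8
7│♟ ♟ ♟ · ♟ ♟ ♟ ♟│7
6│· · · ♟ · · · ♞│6
5│· · · ♘ · · · ·│5
4│· · · · · · · ·│4
3│· · · · · ♘ · ♝│3
2│♙ ♙ ♙ ♙ ♙ ♙ ♙ ♙│2
1│♖ · ♗ ♕ ♔ ♗ · ♖│1
  ─────────────────
  a b c d e f g h



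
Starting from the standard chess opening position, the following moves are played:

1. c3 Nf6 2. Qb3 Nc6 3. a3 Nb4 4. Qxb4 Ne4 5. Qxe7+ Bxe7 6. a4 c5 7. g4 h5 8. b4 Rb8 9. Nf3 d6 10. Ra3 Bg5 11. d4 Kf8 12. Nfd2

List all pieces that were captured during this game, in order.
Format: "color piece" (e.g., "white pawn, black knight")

Tracking captures:
  Qxb4: captured black knight
  Qxe7+: captured black pawn
  Bxe7: captured white queen

black knight, black pawn, white queen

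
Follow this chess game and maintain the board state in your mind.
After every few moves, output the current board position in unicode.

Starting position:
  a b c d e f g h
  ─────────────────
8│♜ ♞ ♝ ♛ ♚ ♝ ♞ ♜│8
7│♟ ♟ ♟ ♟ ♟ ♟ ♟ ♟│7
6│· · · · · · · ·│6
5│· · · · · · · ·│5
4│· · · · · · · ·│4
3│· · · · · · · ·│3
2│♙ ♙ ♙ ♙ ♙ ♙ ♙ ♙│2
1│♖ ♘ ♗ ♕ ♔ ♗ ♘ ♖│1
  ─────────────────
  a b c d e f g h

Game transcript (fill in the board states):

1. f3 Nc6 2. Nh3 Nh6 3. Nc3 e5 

  a b c d e f g h
  ─────────────────
8│♜ · ♝ ♛ ♚ ♝ · ♜│8
7│♟ ♟ ♟ ♟ · ♟ ♟ ♟│7
6│· · ♞ · · · · ♞│6
5│· · · · ♟ · · ·│5
4│· · · · · · · ·│4
3│· · ♘ · · ♙ · ♘│3
2│♙ ♙ ♙ ♙ ♙ · ♙ ♙│2
1│♖ · ♗ ♕ ♔ ♗ · ♖│1
  ─────────────────
  a b c d e f g h

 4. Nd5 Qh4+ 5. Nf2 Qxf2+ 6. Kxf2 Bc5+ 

  a b c d e f g h
  ─────────────────
8│♜ · ♝ · ♚ · · ♜│8
7│♟ ♟ ♟ ♟ · ♟ ♟ ♟│7
6│· · ♞ · · · · ♞│6
5│· · ♝ ♘ ♟ · · ·│5
4│· · · · · · · ·│4
3│· · · · · ♙ · ·│3
2│♙ ♙ ♙ ♙ ♙ ♔ ♙ ♙│2
1│♖ · ♗ ♕ · ♗ · ♖│1
  ─────────────────
  a b c d e f g h

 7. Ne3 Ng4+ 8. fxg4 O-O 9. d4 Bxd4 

  a b c d e f g h
  ─────────────────
8│♜ · ♝ · · ♜ ♚ ·│8
7│♟ ♟ ♟ ♟ · ♟ ♟ ♟│7
6│· · ♞ · · · · ·│6
5│· · · · ♟ · · ·│5
4│· · · ♝ · · ♙ ·│4
3│· · · · ♘ · · ·│3
2│♙ ♙ ♙ · ♙ ♔ ♙ ♙│2
1│♖ · ♗ ♕ · ♗ · ♖│1
  ─────────────────
  a b c d e f g h

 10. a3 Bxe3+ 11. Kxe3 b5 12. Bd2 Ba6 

  a b c d e f g h
  ─────────────────
8│♜ · · · · ♜ ♚ ·│8
7│♟ · ♟ ♟ · ♟ ♟ ♟│7
6│♝ · ♞ · · · · ·│6
5│· ♟ · · ♟ · · ·│5
4│· · · · · · ♙ ·│4
3│♙ · · · ♔ · · ·│3
2│· ♙ ♙ ♗ ♙ · ♙ ♙│2
1│♖ · · ♕ · ♗ · ♖│1
  ─────────────────
  a b c d e f g h

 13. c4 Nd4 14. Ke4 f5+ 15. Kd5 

  a b c d e f g h
  ─────────────────
8│♜ · · · · ♜ ♚ ·│8
7│♟ · ♟ ♟ · · ♟ ♟│7
6│♝ · · · · · · ·│6
5│· ♟ · ♔ ♟ ♟ · ·│5
4│· · ♙ ♞ · · ♙ ·│4
3│♙ · · · · · · ·│3
2│· ♙ · ♗ ♙ · ♙ ♙│2
1│♖ · · ♕ · ♗ · ♖│1
  ─────────────────
  a b c d e f g h


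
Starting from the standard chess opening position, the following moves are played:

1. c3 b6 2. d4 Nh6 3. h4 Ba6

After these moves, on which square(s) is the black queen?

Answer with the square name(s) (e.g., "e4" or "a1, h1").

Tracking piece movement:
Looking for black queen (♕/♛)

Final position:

  a b c d e f g h
  ─────────────────
8│♜ ♞ · ♛ ♚ ♝ · ♜│8
7│♟ · ♟ ♟ ♟ ♟ ♟ ♟│7
6│♝ ♟ · · · · · ♞│6
5│· · · · · · · ·│5
4│· · · ♙ · · · ♙│4
3│· · ♙ · · · · ·│3
2│♙ ♙ · · ♙ ♙ ♙ ·│2
1│♖ ♘ ♗ ♕ ♔ ♗ ♘ ♖│1
  ─────────────────
  a b c d e f g h


d8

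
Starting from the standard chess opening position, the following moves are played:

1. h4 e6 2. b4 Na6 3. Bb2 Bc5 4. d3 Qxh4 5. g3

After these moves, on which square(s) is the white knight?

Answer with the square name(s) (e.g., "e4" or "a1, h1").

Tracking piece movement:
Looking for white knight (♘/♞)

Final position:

  a b c d e f g h
  ─────────────────
8│♜ · ♝ · ♚ · ♞ ♜│8
7│♟ ♟ ♟ ♟ · ♟ ♟ ♟│7
6│♞ · · · ♟ · · ·│6
5│· · ♝ · · · · ·│5
4│· ♙ · · · · · ♛│4
3│· · · ♙ · · ♙ ·│3
2│♙ ♗ ♙ · ♙ ♙ · ·│2
1│♖ ♘ · ♕ ♔ ♗ ♘ ♖│1
  ─────────────────
  a b c d e f g h


b1, g1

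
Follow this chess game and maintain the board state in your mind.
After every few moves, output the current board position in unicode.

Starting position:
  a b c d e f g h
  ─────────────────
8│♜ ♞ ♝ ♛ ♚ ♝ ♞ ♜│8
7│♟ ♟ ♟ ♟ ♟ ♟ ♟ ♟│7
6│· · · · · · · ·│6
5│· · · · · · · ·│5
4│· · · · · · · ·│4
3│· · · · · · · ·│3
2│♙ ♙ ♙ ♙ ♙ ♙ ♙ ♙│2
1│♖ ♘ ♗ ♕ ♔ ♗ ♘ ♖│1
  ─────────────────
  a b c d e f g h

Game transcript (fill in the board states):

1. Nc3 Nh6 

  a b c d e f g h
  ─────────────────
8│♜ ♞ ♝ ♛ ♚ ♝ · ♜│8
7│♟ ♟ ♟ ♟ ♟ ♟ ♟ ♟│7
6│· · · · · · · ♞│6
5│· · · · · · · ·│5
4│· · · · · · · ·│4
3│· · ♘ · · · · ·│3
2│♙ ♙ ♙ ♙ ♙ ♙ ♙ ♙│2
1│♖ · ♗ ♕ ♔ ♗ ♘ ♖│1
  ─────────────────
  a b c d e f g h

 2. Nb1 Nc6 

  a b c d e f g h
  ─────────────────
8│♜ · ♝ ♛ ♚ ♝ · ♜│8
7│♟ ♟ ♟ ♟ ♟ ♟ ♟ ♟│7
6│· · ♞ · · · · ♞│6
5│· · · · · · · ·│5
4│· · · · · · · ·│4
3│· · · · · · · ·│3
2│♙ ♙ ♙ ♙ ♙ ♙ ♙ ♙│2
1│♖ ♘ ♗ ♕ ♔ ♗ ♘ ♖│1
  ─────────────────
  a b c d e f g h

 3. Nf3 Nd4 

  a b c d e f g h
  ─────────────────
8│♜ · ♝ ♛ ♚ ♝ · ♜│8
7│♟ ♟ ♟ ♟ ♟ ♟ ♟ ♟│7
6│· · · · · · · ♞│6
5│· · · · · · · ·│5
4│· · · ♞ · · · ·│4
3│· · · · · ♘ · ·│3
2│♙ ♙ ♙ ♙ ♙ ♙ ♙ ♙│2
1│♖ ♘ ♗ ♕ ♔ ♗ · ♖│1
  ─────────────────
  a b c d e f g h

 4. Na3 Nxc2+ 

  a b c d e f g h
  ─────────────────
8│♜ · ♝ ♛ ♚ ♝ · ♜│8
7│♟ ♟ ♟ ♟ ♟ ♟ ♟ ♟│7
6│· · · · · · · ♞│6
5│· · · · · · · ·│5
4│· · · · · · · ·│4
3│♘ · · · · ♘ · ·│3
2│♙ ♙ ♞ ♙ ♙ ♙ ♙ ♙│2
1│♖ · ♗ ♕ ♔ ♗ · ♖│1
  ─────────────────
  a b c d e f g h

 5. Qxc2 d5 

  a b c d e f g h
  ─────────────────
8│♜ · ♝ ♛ ♚ ♝ · ♜│8
7│♟ ♟ ♟ · ♟ ♟ ♟ ♟│7
6│· · · · · · · ♞│6
5│· · · ♟ · · · ·│5
4│· · · · · · · ·│4
3│♘ · · · · ♘ · ·│3
2│♙ ♙ ♕ ♙ ♙ ♙ ♙ ♙│2
1│♖ · ♗ · ♔ ♗ · ♖│1
  ─────────────────
  a b c d e f g h



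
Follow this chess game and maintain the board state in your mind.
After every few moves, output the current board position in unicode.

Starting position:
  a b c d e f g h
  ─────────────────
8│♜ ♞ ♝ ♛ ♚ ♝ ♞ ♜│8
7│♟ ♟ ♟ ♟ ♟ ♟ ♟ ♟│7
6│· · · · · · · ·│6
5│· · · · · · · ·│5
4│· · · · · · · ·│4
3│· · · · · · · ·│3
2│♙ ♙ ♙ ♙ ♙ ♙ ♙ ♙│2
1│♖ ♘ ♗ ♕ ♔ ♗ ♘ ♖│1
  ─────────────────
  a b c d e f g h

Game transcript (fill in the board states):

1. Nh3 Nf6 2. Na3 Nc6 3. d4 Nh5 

  a b c d e f g h
  ─────────────────
8│♜ · ♝ ♛ ♚ ♝ · ♜│8
7│♟ ♟ ♟ ♟ ♟ ♟ ♟ ♟│7
6│· · ♞ · · · · ·│6
5│· · · · · · · ♞│5
4│· · · ♙ · · · ·│4
3│♘ · · · · · · ♘│3
2│♙ ♙ ♙ · ♙ ♙ ♙ ♙│2
1│♖ · ♗ ♕ ♔ ♗ · ♖│1
  ─────────────────
  a b c d e f g h

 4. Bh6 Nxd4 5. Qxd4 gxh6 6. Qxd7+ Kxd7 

  a b c d e f g h
  ─────────────────
8│♜ · ♝ ♛ · ♝ · ♜│8
7│♟ ♟ ♟ ♚ ♟ ♟ · ♟│7
6│· · · · · · · ♟│6
5│· · · · · · · ♞│5
4│· · · · · · · ·│4
3│♘ · · · · · · ♘│3
2│♙ ♙ ♙ · ♙ ♙ ♙ ♙│2
1│♖ · · · ♔ ♗ · ♖│1
  ─────────────────
  a b c d e f g h

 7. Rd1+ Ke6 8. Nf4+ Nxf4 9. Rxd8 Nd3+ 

  a b c d e f g h
  ─────────────────
8│♜ · ♝ ♖ · ♝ · ♜│8
7│♟ ♟ ♟ · ♟ ♟ · ♟│7
6│· · · · ♚ · · ♟│6
5│· · · · · · · ·│5
4│· · · · · · · ·│4
3│♘ · · ♞ · · · ·│3
2│♙ ♙ ♙ · ♙ ♙ ♙ ♙│2
1│· · · · ♔ ♗ · ♖│1
  ─────────────────
  a b c d e f g h

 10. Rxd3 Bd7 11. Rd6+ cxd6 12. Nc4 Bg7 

  a b c d e f g h
  ─────────────────
8│♜ · · · · · · ♜│8
7│♟ ♟ · ♝ ♟ ♟ ♝ ♟│7
6│· · · ♟ ♚ · · ♟│6
5│· · · · · · · ·│5
4│· · ♘ · · · · ·│4
3│· · · · · · · ·│3
2│♙ ♙ ♙ · ♙ ♙ ♙ ♙│2
1│· · · · ♔ ♗ · ♖│1
  ─────────────────
  a b c d e f g h

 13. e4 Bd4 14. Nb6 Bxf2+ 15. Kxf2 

  a b c d e f g h
  ─────────────────
8│♜ · · · · · · ♜│8
7│♟ ♟ · ♝ ♟ ♟ · ♟│7
6│· ♘ · ♟ ♚ · · ♟│6
5│· · · · · · · ·│5
4│· · · · ♙ · · ·│4
3│· · · · · · · ·│3
2│♙ ♙ ♙ · · ♔ ♙ ♙│2
1│· · · · · ♗ · ♖│1
  ─────────────────
  a b c d e f g h


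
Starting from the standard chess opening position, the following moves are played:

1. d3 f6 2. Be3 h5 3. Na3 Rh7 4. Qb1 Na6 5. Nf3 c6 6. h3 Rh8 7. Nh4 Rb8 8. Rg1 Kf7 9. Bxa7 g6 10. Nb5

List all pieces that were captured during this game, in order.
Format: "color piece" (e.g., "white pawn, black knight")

Tracking captures:
  Bxa7: captured black pawn

black pawn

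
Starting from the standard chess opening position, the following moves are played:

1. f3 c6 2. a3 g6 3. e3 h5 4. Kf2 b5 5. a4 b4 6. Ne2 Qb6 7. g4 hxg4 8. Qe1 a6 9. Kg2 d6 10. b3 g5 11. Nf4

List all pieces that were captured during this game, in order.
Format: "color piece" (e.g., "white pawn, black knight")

Tracking captures:
  hxg4: captured white pawn

white pawn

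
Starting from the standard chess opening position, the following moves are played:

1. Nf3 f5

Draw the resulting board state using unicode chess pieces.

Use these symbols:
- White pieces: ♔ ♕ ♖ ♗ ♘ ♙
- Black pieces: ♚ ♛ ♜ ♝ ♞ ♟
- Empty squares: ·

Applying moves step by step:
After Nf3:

♜ ♞ ♝ ♛ ♚ ♝ ♞ ♜
♟ ♟ ♟ ♟ ♟ ♟ ♟ ♟
· · · · · · · ·
· · · · · · · ·
· · · · · · · ·
· · · · · ♘ · ·
♙ ♙ ♙ ♙ ♙ ♙ ♙ ♙
♖ ♘ ♗ ♕ ♔ ♗ · ♖


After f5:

♜ ♞ ♝ ♛ ♚ ♝ ♞ ♜
♟ ♟ ♟ ♟ ♟ · ♟ ♟
· · · · · · · ·
· · · · · ♟ · ·
· · · · · · · ·
· · · · · ♘ · ·
♙ ♙ ♙ ♙ ♙ ♙ ♙ ♙
♖ ♘ ♗ ♕ ♔ ♗ · ♖



  a b c d e f g h
  ─────────────────
8│♜ ♞ ♝ ♛ ♚ ♝ ♞ ♜│8
7│♟ ♟ ♟ ♟ ♟ · ♟ ♟│7
6│· · · · · · · ·│6
5│· · · · · ♟ · ·│5
4│· · · · · · · ·│4
3│· · · · · ♘ · ·│3
2│♙ ♙ ♙ ♙ ♙ ♙ ♙ ♙│2
1│♖ ♘ ♗ ♕ ♔ ♗ · ♖│1
  ─────────────────
  a b c d e f g h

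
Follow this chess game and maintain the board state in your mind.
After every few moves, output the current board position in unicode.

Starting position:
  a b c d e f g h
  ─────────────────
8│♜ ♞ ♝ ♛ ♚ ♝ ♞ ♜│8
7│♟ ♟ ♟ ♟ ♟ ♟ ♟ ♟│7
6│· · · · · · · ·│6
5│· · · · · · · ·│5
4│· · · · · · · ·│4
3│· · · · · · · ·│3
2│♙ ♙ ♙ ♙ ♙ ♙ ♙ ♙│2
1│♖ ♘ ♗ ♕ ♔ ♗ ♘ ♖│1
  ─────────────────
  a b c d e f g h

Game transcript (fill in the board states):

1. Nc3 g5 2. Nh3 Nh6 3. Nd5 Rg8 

  a b c d e f g h
  ─────────────────
8│♜ ♞ ♝ ♛ ♚ ♝ ♜ ·│8
7│♟ ♟ ♟ ♟ ♟ ♟ · ♟│7
6│· · · · · · · ♞│6
5│· · · ♘ · · ♟ ·│5
4│· · · · · · · ·│4
3│· · · · · · · ♘│3
2│♙ ♙ ♙ ♙ ♙ ♙ ♙ ♙│2
1│♖ · ♗ ♕ ♔ ♗ · ♖│1
  ─────────────────
  a b c d e f g h

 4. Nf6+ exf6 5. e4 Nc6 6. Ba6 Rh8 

  a b c d e f g h
  ─────────────────
8│♜ · ♝ ♛ ♚ ♝ · ♜│8
7│♟ ♟ ♟ ♟ · ♟ · ♟│7
6│♗ · ♞ · · ♟ · ♞│6
5│· · · · · · ♟ ·│5
4│· · · · ♙ · · ·│4
3│· · · · · · · ♘│3
2│♙ ♙ ♙ ♙ · ♙ ♙ ♙│2
1│♖ · ♗ ♕ ♔ · · ♖│1
  ─────────────────
  a b c d e f g h

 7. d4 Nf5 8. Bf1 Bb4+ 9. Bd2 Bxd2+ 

  a b c d e f g h
  ─────────────────
8│♜ · ♝ ♛ ♚ · · ♜│8
7│♟ ♟ ♟ ♟ · ♟ · ♟│7
6│· · ♞ · · ♟ · ·│6
5│· · · · · ♞ ♟ ·│5
4│· · · ♙ ♙ · · ·│4
3│· · · · · · · ♘│3
2│♙ ♙ ♙ ♝ · ♙ ♙ ♙│2
1│♖ · · ♕ ♔ ♗ · ♖│1
  ─────────────────
  a b c d e f g h

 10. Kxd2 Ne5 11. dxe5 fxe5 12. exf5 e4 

  a b c d e f g h
  ─────────────────
8│♜ · ♝ ♛ ♚ · · ♜│8
7│♟ ♟ ♟ ♟ · ♟ · ♟│7
6│· · · · · · · ·│6
5│· · · · · ♙ ♟ ·│5
4│· · · · ♟ · · ·│4
3│· · · · · · · ♘│3
2│♙ ♙ ♙ ♔ · ♙ ♙ ♙│2
1│♖ · · ♕ · ♗ · ♖│1
  ─────────────────
  a b c d e f g h

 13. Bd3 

  a b c d e f g h
  ─────────────────
8│♜ · ♝ ♛ ♚ · · ♜│8
7│♟ ♟ ♟ ♟ · ♟ · ♟│7
6│· · · · · · · ·│6
5│· · · · · ♙ ♟ ·│5
4│· · · · ♟ · · ·│4
3│· · · ♗ · · · ♘│3
2│♙ ♙ ♙ ♔ · ♙ ♙ ♙│2
1│♖ · · ♕ · · · ♖│1
  ─────────────────
  a b c d e f g h


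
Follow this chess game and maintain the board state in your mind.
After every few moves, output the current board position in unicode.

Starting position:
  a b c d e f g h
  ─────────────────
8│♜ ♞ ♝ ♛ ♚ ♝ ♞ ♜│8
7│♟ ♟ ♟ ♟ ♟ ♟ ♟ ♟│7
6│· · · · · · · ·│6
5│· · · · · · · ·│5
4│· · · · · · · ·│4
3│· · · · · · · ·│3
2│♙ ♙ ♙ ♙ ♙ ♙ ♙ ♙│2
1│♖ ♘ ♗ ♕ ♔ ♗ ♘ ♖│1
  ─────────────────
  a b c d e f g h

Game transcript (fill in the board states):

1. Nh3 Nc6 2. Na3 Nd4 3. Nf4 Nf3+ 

  a b c d e f g h
  ─────────────────
8│♜ · ♝ ♛ ♚ ♝ ♞ ♜│8
7│♟ ♟ ♟ ♟ ♟ ♟ ♟ ♟│7
6│· · · · · · · ·│6
5│· · · · · · · ·│5
4│· · · · · ♘ · ·│4
3│♘ · · · · ♞ · ·│3
2│♙ ♙ ♙ ♙ ♙ ♙ ♙ ♙│2
1│♖ · ♗ ♕ ♔ ♗ · ♖│1
  ─────────────────
  a b c d e f g h

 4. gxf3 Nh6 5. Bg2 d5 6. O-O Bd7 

  a b c d e f g h
  ─────────────────
8│♜ · · ♛ ♚ ♝ · ♜│8
7│♟ ♟ ♟ ♝ ♟ ♟ ♟ ♟│7
6│· · · · · · · ♞│6
5│· · · ♟ · · · ·│5
4│· · · · · ♘ · ·│4
3│♘ · · · · ♙ · ·│3
2│♙ ♙ ♙ ♙ ♙ ♙ ♗ ♙│2
1│♖ · ♗ ♕ · ♖ ♔ ·│1
  ─────────────────
  a b c d e f g h

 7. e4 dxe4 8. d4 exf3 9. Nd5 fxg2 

  a b c d e f g h
  ─────────────────
8│♜ · · ♛ ♚ ♝ · ♜│8
7│♟ ♟ ♟ ♝ ♟ ♟ ♟ ♟│7
6│· · · · · · · ♞│6
5│· · · ♘ · · · ·│5
4│· · · ♙ · · · ·│4
3│♘ · · · · · · ·│3
2│♙ ♙ ♙ · · ♙ ♟ ♙│2
1│♖ · ♗ ♕ · ♖ ♔ ·│1
  ─────────────────
  a b c d e f g h

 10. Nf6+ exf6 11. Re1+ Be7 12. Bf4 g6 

  a b c d e f g h
  ─────────────────
8│♜ · · ♛ ♚ · · ♜│8
7│♟ ♟ ♟ ♝ ♝ ♟ · ♟│7
6│· · · · · ♟ ♟ ♞│6
5│· · · · · · · ·│5
4│· · · ♙ · ♗ · ·│4
3│♘ · · · · · · ·│3
2│♙ ♙ ♙ · · ♙ ♟ ♙│2
1│♖ · · ♕ ♖ · ♔ ·│1
  ─────────────────
  a b c d e f g h

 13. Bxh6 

  a b c d e f g h
  ─────────────────
8│♜ · · ♛ ♚ · · ♜│8
7│♟ ♟ ♟ ♝ ♝ ♟ · ♟│7
6│· · · · · ♟ ♟ ♗│6
5│· · · · · · · ·│5
4│· · · ♙ · · · ·│4
3│♘ · · · · · · ·│3
2│♙ ♙ ♙ · · ♙ ♟ ♙│2
1│♖ · · ♕ ♖ · ♔ ·│1
  ─────────────────
  a b c d e f g h


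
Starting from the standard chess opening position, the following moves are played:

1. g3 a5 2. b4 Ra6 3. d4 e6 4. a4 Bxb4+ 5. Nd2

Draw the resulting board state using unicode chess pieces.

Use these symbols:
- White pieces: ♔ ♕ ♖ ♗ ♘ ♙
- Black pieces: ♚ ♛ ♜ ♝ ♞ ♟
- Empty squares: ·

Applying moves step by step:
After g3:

♜ ♞ ♝ ♛ ♚ ♝ ♞ ♜
♟ ♟ ♟ ♟ ♟ ♟ ♟ ♟
· · · · · · · ·
· · · · · · · ·
· · · · · · · ·
· · · · · · ♙ ·
♙ ♙ ♙ ♙ ♙ ♙ · ♙
♖ ♘ ♗ ♕ ♔ ♗ ♘ ♖


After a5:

♜ ♞ ♝ ♛ ♚ ♝ ♞ ♜
· ♟ ♟ ♟ ♟ ♟ ♟ ♟
· · · · · · · ·
♟ · · · · · · ·
· · · · · · · ·
· · · · · · ♙ ·
♙ ♙ ♙ ♙ ♙ ♙ · ♙
♖ ♘ ♗ ♕ ♔ ♗ ♘ ♖


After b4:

♜ ♞ ♝ ♛ ♚ ♝ ♞ ♜
· ♟ ♟ ♟ ♟ ♟ ♟ ♟
· · · · · · · ·
♟ · · · · · · ·
· ♙ · · · · · ·
· · · · · · ♙ ·
♙ · ♙ ♙ ♙ ♙ · ♙
♖ ♘ ♗ ♕ ♔ ♗ ♘ ♖


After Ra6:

· ♞ ♝ ♛ ♚ ♝ ♞ ♜
· ♟ ♟ ♟ ♟ ♟ ♟ ♟
♜ · · · · · · ·
♟ · · · · · · ·
· ♙ · · · · · ·
· · · · · · ♙ ·
♙ · ♙ ♙ ♙ ♙ · ♙
♖ ♘ ♗ ♕ ♔ ♗ ♘ ♖


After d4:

· ♞ ♝ ♛ ♚ ♝ ♞ ♜
· ♟ ♟ ♟ ♟ ♟ ♟ ♟
♜ · · · · · · ·
♟ · · · · · · ·
· ♙ · ♙ · · · ·
· · · · · · ♙ ·
♙ · ♙ · ♙ ♙ · ♙
♖ ♘ ♗ ♕ ♔ ♗ ♘ ♖


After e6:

· ♞ ♝ ♛ ♚ ♝ ♞ ♜
· ♟ ♟ ♟ · ♟ ♟ ♟
♜ · · · ♟ · · ·
♟ · · · · · · ·
· ♙ · ♙ · · · ·
· · · · · · ♙ ·
♙ · ♙ · ♙ ♙ · ♙
♖ ♘ ♗ ♕ ♔ ♗ ♘ ♖


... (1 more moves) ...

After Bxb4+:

· ♞ ♝ ♛ ♚ · ♞ ♜
· ♟ ♟ ♟ · ♟ ♟ ♟
♜ · · · ♟ · · ·
♟ · · · · · · ·
♙ ♝ · ♙ · · · ·
· · · · · · ♙ ·
· · ♙ · ♙ ♙ · ♙
♖ ♘ ♗ ♕ ♔ ♗ ♘ ♖


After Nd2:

· ♞ ♝ ♛ ♚ · ♞ ♜
· ♟ ♟ ♟ · ♟ ♟ ♟
♜ · · · ♟ · · ·
♟ · · · · · · ·
♙ ♝ · ♙ · · · ·
· · · · · · ♙ ·
· · ♙ ♘ ♙ ♙ · ♙
♖ · ♗ ♕ ♔ ♗ ♘ ♖



  a b c d e f g h
  ─────────────────
8│· ♞ ♝ ♛ ♚ · ♞ ♜│8
7│· ♟ ♟ ♟ · ♟ ♟ ♟│7
6│♜ · · · ♟ · · ·│6
5│♟ · · · · · · ·│5
4│♙ ♝ · ♙ · · · ·│4
3│· · · · · · ♙ ·│3
2│· · ♙ ♘ ♙ ♙ · ♙│2
1│♖ · ♗ ♕ ♔ ♗ ♘ ♖│1
  ─────────────────
  a b c d e f g h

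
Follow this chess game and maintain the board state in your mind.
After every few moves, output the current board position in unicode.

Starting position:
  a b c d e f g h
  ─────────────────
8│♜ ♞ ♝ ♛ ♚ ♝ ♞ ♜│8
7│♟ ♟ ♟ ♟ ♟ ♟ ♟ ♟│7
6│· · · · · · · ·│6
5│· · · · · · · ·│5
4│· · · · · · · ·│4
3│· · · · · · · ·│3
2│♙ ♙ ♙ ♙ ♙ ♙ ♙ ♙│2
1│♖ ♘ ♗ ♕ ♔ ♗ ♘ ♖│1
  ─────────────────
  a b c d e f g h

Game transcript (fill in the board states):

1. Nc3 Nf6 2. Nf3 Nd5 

  a b c d e f g h
  ─────────────────
8│♜ ♞ ♝ ♛ ♚ ♝ · ♜│8
7│♟ ♟ ♟ ♟ ♟ ♟ ♟ ♟│7
6│· · · · · · · ·│6
5│· · · ♞ · · · ·│5
4│· · · · · · · ·│4
3│· · ♘ · · ♘ · ·│3
2│♙ ♙ ♙ ♙ ♙ ♙ ♙ ♙│2
1│♖ · ♗ ♕ ♔ ♗ · ♖│1
  ─────────────────
  a b c d e f g h

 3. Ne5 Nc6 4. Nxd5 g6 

  a b c d e f g h
  ─────────────────
8│♜ · ♝ ♛ ♚ ♝ · ♜│8
7│♟ ♟ ♟ ♟ ♟ ♟ · ♟│7
6│· · ♞ · · · ♟ ·│6
5│· · · ♘ ♘ · · ·│5
4│· · · · · · · ·│4
3│· · · · · · · ·│3
2│♙ ♙ ♙ ♙ ♙ ♙ ♙ ♙│2
1│♖ · ♗ ♕ ♔ ♗ · ♖│1
  ─────────────────
  a b c d e f g h

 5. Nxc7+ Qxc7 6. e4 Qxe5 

  a b c d e f g h
  ─────────────────
8│♜ · ♝ · ♚ ♝ · ♜│8
7│♟ ♟ · ♟ ♟ ♟ · ♟│7
6│· · ♞ · · · ♟ ·│6
5│· · · · ♛ · · ·│5
4│· · · · ♙ · · ·│4
3│· · · · · · · ·│3
2│♙ ♙ ♙ ♙ · ♙ ♙ ♙│2
1│♖ · ♗ ♕ ♔ ♗ · ♖│1
  ─────────────────
  a b c d e f g h

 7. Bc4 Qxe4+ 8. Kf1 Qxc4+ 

  a b c d e f g h
  ─────────────────
8│♜ · ♝ · ♚ ♝ · ♜│8
7│♟ ♟ · ♟ ♟ ♟ · ♟│7
6│· · ♞ · · · ♟ ·│6
5│· · · · · · · ·│5
4│· · ♛ · · · · ·│4
3│· · · · · · · ·│3
2│♙ ♙ ♙ ♙ · ♙ ♙ ♙│2
1│♖ · ♗ ♕ · ♔ · ♖│1
  ─────────────────
  a b c d e f g h

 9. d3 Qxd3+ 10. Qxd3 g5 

  a b c d e f g h
  ─────────────────
8│♜ · ♝ · ♚ ♝ · ♜│8
7│♟ ♟ · ♟ ♟ ♟ · ♟│7
6│· · ♞ · · · · ·│6
5│· · · · · · ♟ ·│5
4│· · · · · · · ·│4
3│· · · ♕ · · · ·│3
2│♙ ♙ ♙ · · ♙ ♙ ♙│2
1│♖ · ♗ · · ♔ · ♖│1
  ─────────────────
  a b c d e f g h

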